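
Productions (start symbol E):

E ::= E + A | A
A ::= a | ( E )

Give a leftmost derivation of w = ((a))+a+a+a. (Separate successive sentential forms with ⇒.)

E ⇒ E+A   [E ::= E + A]
E+A ⇒ E+A+A   [E ::= E + A]
E+A+A ⇒ E+A+A+A   [E ::= E + A]
E+A+A+A ⇒ A+A+A+A   [E ::= A]
A+A+A+A ⇒ (E)+A+A+A   [A ::= ( E )]
(E)+A+A+A ⇒ (A)+A+A+A   [E ::= A]
(A)+A+A+A ⇒ ((E))+A+A+A   [A ::= ( E )]
((E))+A+A+A ⇒ ((A))+A+A+A   [E ::= A]
((A))+A+A+A ⇒ ((a))+A+A+A   [A ::= a]
((a))+A+A+A ⇒ ((a))+a+A+A   [A ::= a]
((a))+a+A+A ⇒ ((a))+a+a+A   [A ::= a]
((a))+a+a+A ⇒ ((a))+a+a+a   [A ::= a]

E ⇒ E+A ⇒ E+A+A ⇒ E+A+A+A ⇒ A+A+A+A ⇒ (E)+A+A+A ⇒ (A)+A+A+A ⇒ ((E))+A+A+A ⇒ ((A))+A+A+A ⇒ ((a))+A+A+A ⇒ ((a))+a+A+A ⇒ ((a))+a+a+A ⇒ ((a))+a+a+a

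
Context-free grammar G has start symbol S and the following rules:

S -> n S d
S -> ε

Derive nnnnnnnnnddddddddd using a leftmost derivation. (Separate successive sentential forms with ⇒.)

S ⇒ nSd ⇒ nnSdd ⇒ nnnSddd ⇒ nnnnSdddd ⇒ nnnnnSddddd ⇒ nnnnnnSdddddd ⇒ nnnnnnnSddddddd ⇒ nnnnnnnnSdddddddd ⇒ nnnnnnnnnSddddddddd ⇒ nnnnnnnnnddddddddd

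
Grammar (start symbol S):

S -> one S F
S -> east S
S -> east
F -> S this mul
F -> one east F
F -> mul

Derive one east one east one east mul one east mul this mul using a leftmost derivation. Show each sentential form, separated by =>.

S => one S F => one east F => one east S this mul => one east one S F this mul => one east one east S F this mul => one east one east one S F F this mul => one east one east one east F F this mul => one east one east one east mul F this mul => one east one east one east mul one east F this mul => one east one east one east mul one east mul this mul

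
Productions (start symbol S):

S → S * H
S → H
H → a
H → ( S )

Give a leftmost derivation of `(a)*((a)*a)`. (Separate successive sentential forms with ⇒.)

S ⇒ S*H   [S → S * H]
S*H ⇒ H*H   [S → H]
H*H ⇒ (S)*H   [H → ( S )]
(S)*H ⇒ (H)*H   [S → H]
(H)*H ⇒ (a)*H   [H → a]
(a)*H ⇒ (a)*(S)   [H → ( S )]
(a)*(S) ⇒ (a)*(S*H)   [S → S * H]
(a)*(S*H) ⇒ (a)*(H*H)   [S → H]
(a)*(H*H) ⇒ (a)*((S)*H)   [H → ( S )]
(a)*((S)*H) ⇒ (a)*((H)*H)   [S → H]
(a)*((H)*H) ⇒ (a)*((a)*H)   [H → a]
(a)*((a)*H) ⇒ (a)*((a)*a)   [H → a]

S⇒S*H⇒H*H⇒(S)*H⇒(H)*H⇒(a)*H⇒(a)*(S)⇒(a)*(S*H)⇒(a)*(H*H)⇒(a)*((S)*H)⇒(a)*((H)*H)⇒(a)*((a)*H)⇒(a)*((a)*a)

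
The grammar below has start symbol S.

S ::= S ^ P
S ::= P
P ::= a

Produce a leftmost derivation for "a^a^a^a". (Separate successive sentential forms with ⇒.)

S ⇒ S^P ⇒ S^P^P ⇒ S^P^P^P ⇒ P^P^P^P ⇒ a^P^P^P ⇒ a^a^P^P ⇒ a^a^a^P ⇒ a^a^a^a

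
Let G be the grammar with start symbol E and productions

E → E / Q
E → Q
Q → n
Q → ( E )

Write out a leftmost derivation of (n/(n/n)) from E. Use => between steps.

E=>Q=>(E)=>(E/Q)=>(Q/Q)=>(n/Q)=>(n/(E))=>(n/(E/Q))=>(n/(Q/Q))=>(n/(n/Q))=>(n/(n/n))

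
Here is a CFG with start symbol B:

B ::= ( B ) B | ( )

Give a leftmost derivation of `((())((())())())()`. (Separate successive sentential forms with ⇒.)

B ⇒ (B)B ⇒ ((B)B)B ⇒ ((())B)B ⇒ ((())(B)B)B ⇒ ((())((B)B)B)B ⇒ ((())((())B)B)B ⇒ ((())((())())B)B ⇒ ((())((())())())B ⇒ ((())((())())())()

B ⇒ (B)B   [B ::= ( B ) B]
(B)B ⇒ ((B)B)B   [B ::= ( B ) B]
((B)B)B ⇒ ((())B)B   [B ::= ( )]
((())B)B ⇒ ((())(B)B)B   [B ::= ( B ) B]
((())(B)B)B ⇒ ((())((B)B)B)B   [B ::= ( B ) B]
((())((B)B)B)B ⇒ ((())((())B)B)B   [B ::= ( )]
((())((())B)B)B ⇒ ((())((())())B)B   [B ::= ( )]
((())((())())B)B ⇒ ((())((())())())B   [B ::= ( )]
((())((())())())B ⇒ ((())((())())())()   [B ::= ( )]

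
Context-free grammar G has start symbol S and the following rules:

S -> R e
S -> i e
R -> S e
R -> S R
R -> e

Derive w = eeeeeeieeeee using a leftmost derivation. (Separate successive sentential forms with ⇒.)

S ⇒ Re ⇒ SRe ⇒ ReRe ⇒ SeeRe ⇒ ReeeRe ⇒ SeeeeRe ⇒ ReeeeeRe ⇒ eeeeeeRe ⇒ eeeeeeSRe ⇒ eeeeeeieRe ⇒ eeeeeeieSee ⇒ eeeeeeieReee ⇒ eeeeeeieeeee

S ⇒ Re   [S -> R e]
Re ⇒ SRe   [R -> S R]
SRe ⇒ ReRe   [S -> R e]
ReRe ⇒ SeeRe   [R -> S e]
SeeRe ⇒ ReeeRe   [S -> R e]
ReeeRe ⇒ SeeeeRe   [R -> S e]
SeeeeRe ⇒ ReeeeeRe   [S -> R e]
ReeeeeRe ⇒ eeeeeeRe   [R -> e]
eeeeeeRe ⇒ eeeeeeSRe   [R -> S R]
eeeeeeSRe ⇒ eeeeeeieRe   [S -> i e]
eeeeeeieRe ⇒ eeeeeeieSee   [R -> S e]
eeeeeeieSee ⇒ eeeeeeieReee   [S -> R e]
eeeeeeieReee ⇒ eeeeeeieeeee   [R -> e]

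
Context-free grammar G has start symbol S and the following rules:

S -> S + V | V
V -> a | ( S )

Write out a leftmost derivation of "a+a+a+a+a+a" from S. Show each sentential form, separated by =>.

S => S+V   [S -> S + V]
S+V => S+V+V   [S -> S + V]
S+V+V => S+V+V+V   [S -> S + V]
S+V+V+V => S+V+V+V+V   [S -> S + V]
S+V+V+V+V => S+V+V+V+V+V   [S -> S + V]
S+V+V+V+V+V => V+V+V+V+V+V   [S -> V]
V+V+V+V+V+V => a+V+V+V+V+V   [V -> a]
a+V+V+V+V+V => a+a+V+V+V+V   [V -> a]
a+a+V+V+V+V => a+a+a+V+V+V   [V -> a]
a+a+a+V+V+V => a+a+a+a+V+V   [V -> a]
a+a+a+a+V+V => a+a+a+a+a+V   [V -> a]
a+a+a+a+a+V => a+a+a+a+a+a   [V -> a]

S=>S+V=>S+V+V=>S+V+V+V=>S+V+V+V+V=>S+V+V+V+V+V=>V+V+V+V+V+V=>a+V+V+V+V+V=>a+a+V+V+V+V=>a+a+a+V+V+V=>a+a+a+a+V+V=>a+a+a+a+a+V=>a+a+a+a+a+a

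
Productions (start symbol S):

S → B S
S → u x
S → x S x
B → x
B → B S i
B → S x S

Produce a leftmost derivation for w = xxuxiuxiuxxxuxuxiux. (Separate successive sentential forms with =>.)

S=>BS=>BSiS=>SxSSiS=>xSxxSSiS=>xBSxxSSiS=>xBSiSxxSSiS=>xBSiSiSxxSSiS=>xxSiSiSxxSSiS=>xxuxiSiSxxSSiS=>xxuxiuxiSxxSSiS=>xxuxiuxiuxxxSSiS=>xxuxiuxiuxxxuxSiS=>xxuxiuxiuxxxuxuxiS=>xxuxiuxiuxxxuxuxiux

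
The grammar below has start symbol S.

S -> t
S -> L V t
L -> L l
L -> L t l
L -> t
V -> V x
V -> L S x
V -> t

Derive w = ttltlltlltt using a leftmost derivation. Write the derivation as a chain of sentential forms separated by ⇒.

S ⇒ LVt ⇒ LlVt ⇒ LtllVt ⇒ LltllVt ⇒ LtlltllVt ⇒ LtltlltllVt ⇒ ttltlltllVt ⇒ ttltlltlltt

S ⇒ LVt   [S -> L V t]
LVt ⇒ LlVt   [L -> L l]
LlVt ⇒ LtllVt   [L -> L t l]
LtllVt ⇒ LltllVt   [L -> L l]
LltllVt ⇒ LtlltllVt   [L -> L t l]
LtlltllVt ⇒ LtltlltllVt   [L -> L t l]
LtltlltllVt ⇒ ttltlltllVt   [L -> t]
ttltlltllVt ⇒ ttltlltlltt   [V -> t]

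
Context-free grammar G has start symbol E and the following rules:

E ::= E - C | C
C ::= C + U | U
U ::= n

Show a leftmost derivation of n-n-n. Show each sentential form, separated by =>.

E => E-C => E-C-C => C-C-C => U-C-C => n-C-C => n-U-C => n-n-C => n-n-U => n-n-n

E => E-C   [E ::= E - C]
E-C => E-C-C   [E ::= E - C]
E-C-C => C-C-C   [E ::= C]
C-C-C => U-C-C   [C ::= U]
U-C-C => n-C-C   [U ::= n]
n-C-C => n-U-C   [C ::= U]
n-U-C => n-n-C   [U ::= n]
n-n-C => n-n-U   [C ::= U]
n-n-U => n-n-n   [U ::= n]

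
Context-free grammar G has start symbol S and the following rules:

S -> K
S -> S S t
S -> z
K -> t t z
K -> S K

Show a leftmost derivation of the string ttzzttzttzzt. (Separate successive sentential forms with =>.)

S => SSt   [S -> S S t]
SSt => KSt   [S -> K]
KSt => SKSt   [K -> S K]
SKSt => KKSt   [S -> K]
KKSt => ttzKSt   [K -> t t z]
ttzKSt => ttzSKSt   [K -> S K]
ttzSKSt => ttzKKSt   [S -> K]
ttzKKSt => ttzSKKSt   [K -> S K]
ttzSKKSt => ttzzKKSt   [S -> z]
ttzzKKSt => ttzzttzKSt   [K -> t t z]
ttzzttzKSt => ttzzttzttzSt   [K -> t t z]
ttzzttzttzSt => ttzzttzttzzt   [S -> z]

S => SSt => KSt => SKSt => KKSt => ttzKSt => ttzSKSt => ttzKKSt => ttzSKKSt => ttzzKKSt => ttzzttzKSt => ttzzttzttzSt => ttzzttzttzzt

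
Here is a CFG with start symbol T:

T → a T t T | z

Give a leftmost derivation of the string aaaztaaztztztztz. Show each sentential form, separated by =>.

T => aTtT => aaTtTtT => aaaTtTtTtT => aaaztTtTtT => aaaztaTtTtTtT => aaaztaaTtTtTtTtT => aaaztaaztTtTtTtT => aaaztaaztztTtTtT => aaaztaaztztztTtT => aaaztaaztztztztT => aaaztaaztztztztz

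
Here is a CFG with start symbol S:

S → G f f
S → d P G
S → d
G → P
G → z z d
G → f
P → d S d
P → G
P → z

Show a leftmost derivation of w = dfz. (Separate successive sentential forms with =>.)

S => dPG => dGG => dfG => dfP => dfz

S => dPG   [S → d P G]
dPG => dGG   [P → G]
dGG => dfG   [G → f]
dfG => dfP   [G → P]
dfP => dfz   [P → z]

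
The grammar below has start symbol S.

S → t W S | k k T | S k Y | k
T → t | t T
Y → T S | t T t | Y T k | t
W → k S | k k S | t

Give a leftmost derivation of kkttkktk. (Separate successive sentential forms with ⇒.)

S⇒SkY⇒kkY⇒kkTS⇒kktTS⇒kkttS⇒kkttSkY⇒kkttkkY⇒kkttkkTS⇒kkttkktS⇒kkttkktk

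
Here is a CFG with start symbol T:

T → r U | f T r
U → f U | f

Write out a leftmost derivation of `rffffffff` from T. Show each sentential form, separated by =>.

T => rU => rfU => rffU => rfffU => rffffU => rfffffU => rffffffU => rfffffffU => rffffffff

T => rU   [T → r U]
rU => rfU   [U → f U]
rfU => rffU   [U → f U]
rffU => rfffU   [U → f U]
rfffU => rffffU   [U → f U]
rffffU => rfffffU   [U → f U]
rfffffU => rffffffU   [U → f U]
rffffffU => rfffffffU   [U → f U]
rfffffffU => rffffffff   [U → f]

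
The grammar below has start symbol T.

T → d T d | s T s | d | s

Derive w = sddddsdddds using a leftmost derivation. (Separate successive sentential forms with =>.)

T => sTs   [T → s T s]
sTs => sdTds   [T → d T d]
sdTds => sddTdds   [T → d T d]
sddTdds => sdddTddds   [T → d T d]
sdddTddds => sddddTdddds   [T → d T d]
sddddTdddds => sddddsdddds   [T → s]

T => sTs => sdTds => sddTdds => sdddTddds => sddddTdddds => sddddsdddds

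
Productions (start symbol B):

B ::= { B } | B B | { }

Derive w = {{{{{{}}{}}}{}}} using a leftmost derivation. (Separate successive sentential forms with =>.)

B => {B} => {{B}} => {{BB}} => {{{B}B}} => {{{{B}}B}} => {{{{BB}}B}} => {{{{{B}B}}B}} => {{{{{{}}B}}B}} => {{{{{{}}{}}}B}} => {{{{{{}}{}}}{}}}

B => {B}   [B ::= { B }]
{B} => {{B}}   [B ::= { B }]
{{B}} => {{BB}}   [B ::= B B]
{{BB}} => {{{B}B}}   [B ::= { B }]
{{{B}B}} => {{{{B}}B}}   [B ::= { B }]
{{{{B}}B}} => {{{{BB}}B}}   [B ::= B B]
{{{{BB}}B}} => {{{{{B}B}}B}}   [B ::= { B }]
{{{{{B}B}}B}} => {{{{{{}}B}}B}}   [B ::= { }]
{{{{{{}}B}}B}} => {{{{{{}}{}}}B}}   [B ::= { }]
{{{{{{}}{}}}B}} => {{{{{{}}{}}}{}}}   [B ::= { }]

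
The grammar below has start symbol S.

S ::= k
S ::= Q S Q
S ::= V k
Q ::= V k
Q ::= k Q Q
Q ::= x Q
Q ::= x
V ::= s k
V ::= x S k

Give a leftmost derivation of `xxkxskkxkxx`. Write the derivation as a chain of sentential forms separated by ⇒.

S⇒QSQ⇒xSQ⇒xQSQQ⇒xxQSQQ⇒xxkQQSQQ⇒xxkxQQSQQ⇒xxkxVkQSQQ⇒xxkxskkQSQQ⇒xxkxskkxSQQ⇒xxkxskkxkQQ⇒xxkxskkxkxQ⇒xxkxskkxkxx

S ⇒ QSQ   [S ::= Q S Q]
QSQ ⇒ xSQ   [Q ::= x]
xSQ ⇒ xQSQQ   [S ::= Q S Q]
xQSQQ ⇒ xxQSQQ   [Q ::= x Q]
xxQSQQ ⇒ xxkQQSQQ   [Q ::= k Q Q]
xxkQQSQQ ⇒ xxkxQQSQQ   [Q ::= x Q]
xxkxQQSQQ ⇒ xxkxVkQSQQ   [Q ::= V k]
xxkxVkQSQQ ⇒ xxkxskkQSQQ   [V ::= s k]
xxkxskkQSQQ ⇒ xxkxskkxSQQ   [Q ::= x]
xxkxskkxSQQ ⇒ xxkxskkxkQQ   [S ::= k]
xxkxskkxkQQ ⇒ xxkxskkxkxQ   [Q ::= x]
xxkxskkxkxQ ⇒ xxkxskkxkxx   [Q ::= x]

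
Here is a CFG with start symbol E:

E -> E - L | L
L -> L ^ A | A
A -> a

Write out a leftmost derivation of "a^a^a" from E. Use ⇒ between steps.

E ⇒ L ⇒ L^A ⇒ L^A^A ⇒ A^A^A ⇒ a^A^A ⇒ a^a^A ⇒ a^a^a

E ⇒ L   [E -> L]
L ⇒ L^A   [L -> L ^ A]
L^A ⇒ L^A^A   [L -> L ^ A]
L^A^A ⇒ A^A^A   [L -> A]
A^A^A ⇒ a^A^A   [A -> a]
a^A^A ⇒ a^a^A   [A -> a]
a^a^A ⇒ a^a^a   [A -> a]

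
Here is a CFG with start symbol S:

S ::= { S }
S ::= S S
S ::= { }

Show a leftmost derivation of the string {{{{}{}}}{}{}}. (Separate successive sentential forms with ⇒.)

S⇒{S}⇒{SS}⇒{SSS}⇒{{S}SS}⇒{{{S}}SS}⇒{{{SS}}SS}⇒{{{{}S}}SS}⇒{{{{}{}}}SS}⇒{{{{}{}}}{}S}⇒{{{{}{}}}{}{}}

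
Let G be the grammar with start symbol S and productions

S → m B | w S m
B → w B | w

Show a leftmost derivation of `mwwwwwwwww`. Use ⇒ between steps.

S⇒mB⇒mwB⇒mwwB⇒mwwwB⇒mwwwwB⇒mwwwwwB⇒mwwwwwwB⇒mwwwwwwwB⇒mwwwwwwwwB⇒mwwwwwwwww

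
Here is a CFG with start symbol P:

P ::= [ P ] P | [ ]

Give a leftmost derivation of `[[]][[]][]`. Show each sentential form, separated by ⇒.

P⇒[P]P⇒[[]]P⇒[[]][P]P⇒[[]][[]]P⇒[[]][[]][]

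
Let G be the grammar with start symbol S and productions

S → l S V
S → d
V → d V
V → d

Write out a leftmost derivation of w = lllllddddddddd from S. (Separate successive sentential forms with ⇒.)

S ⇒ lSV ⇒ llSVV ⇒ lllSVVV ⇒ llllSVVVV ⇒ lllllSVVVVV ⇒ llllldVVVVV ⇒ lllllddVVVVV ⇒ llllldddVVVV ⇒ lllllddddVVV ⇒ llllldddddVVV ⇒ lllllddddddVV ⇒ llllldddddddV ⇒ lllllddddddddV ⇒ lllllddddddddd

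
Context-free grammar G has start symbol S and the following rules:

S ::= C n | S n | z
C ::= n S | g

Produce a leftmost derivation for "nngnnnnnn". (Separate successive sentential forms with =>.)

S => Cn => nSn => nSnn => nCnnn => nnSnnn => nnSnnnn => nnSnnnnn => nnCnnnnnn => nngnnnnnn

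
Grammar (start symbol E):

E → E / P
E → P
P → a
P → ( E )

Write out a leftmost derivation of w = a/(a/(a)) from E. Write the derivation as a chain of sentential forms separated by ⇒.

E⇒E/P⇒P/P⇒a/P⇒a/(E)⇒a/(E/P)⇒a/(P/P)⇒a/(a/P)⇒a/(a/(E))⇒a/(a/(P))⇒a/(a/(a))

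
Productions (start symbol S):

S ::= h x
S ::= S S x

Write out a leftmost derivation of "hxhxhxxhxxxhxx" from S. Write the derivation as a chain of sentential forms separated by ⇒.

S⇒SSx⇒SSxSx⇒hxSxSx⇒hxSSxxSx⇒hxSSxSxxSx⇒hxhxSxSxxSx⇒hxhxhxxSxxSx⇒hxhxhxxhxxxSx⇒hxhxhxxhxxxhxx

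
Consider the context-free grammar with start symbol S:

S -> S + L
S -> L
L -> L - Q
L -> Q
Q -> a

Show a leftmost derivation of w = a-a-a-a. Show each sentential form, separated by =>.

S=>L=>L-Q=>L-Q-Q=>L-Q-Q-Q=>Q-Q-Q-Q=>a-Q-Q-Q=>a-a-Q-Q=>a-a-a-Q=>a-a-a-a

S => L   [S -> L]
L => L-Q   [L -> L - Q]
L-Q => L-Q-Q   [L -> L - Q]
L-Q-Q => L-Q-Q-Q   [L -> L - Q]
L-Q-Q-Q => Q-Q-Q-Q   [L -> Q]
Q-Q-Q-Q => a-Q-Q-Q   [Q -> a]
a-Q-Q-Q => a-a-Q-Q   [Q -> a]
a-a-Q-Q => a-a-a-Q   [Q -> a]
a-a-a-Q => a-a-a-a   [Q -> a]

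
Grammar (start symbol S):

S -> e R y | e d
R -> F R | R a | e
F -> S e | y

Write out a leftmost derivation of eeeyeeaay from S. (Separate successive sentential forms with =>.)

S => eRy => eRay => eFRay => eSeRay => eeRyeRay => eeeyeRay => eeeyeRaay => eeeyeeaay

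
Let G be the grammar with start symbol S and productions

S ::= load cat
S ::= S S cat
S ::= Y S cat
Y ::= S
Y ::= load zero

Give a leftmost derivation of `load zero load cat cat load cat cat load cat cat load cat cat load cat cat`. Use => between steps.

S => Y S cat   [S ::= Y S cat]
Y S cat => S S cat   [Y ::= S]
S S cat => S S cat S cat   [S ::= S S cat]
S S cat S cat => S S cat S cat S cat   [S ::= S S cat]
S S cat S cat S cat => S S cat S cat S cat S cat   [S ::= S S cat]
S S cat S cat S cat S cat => Y S cat S cat S cat S cat S cat   [S ::= Y S cat]
Y S cat S cat S cat S cat S cat => load zero S cat S cat S cat S cat S cat   [Y ::= load zero]
load zero S cat S cat S cat S cat S cat => load zero load cat cat S cat S cat S cat S cat   [S ::= load cat]
load zero load cat cat S cat S cat S cat S cat => load zero load cat cat load cat cat S cat S cat S cat   [S ::= load cat]
load zero load cat cat load cat cat S cat S cat S cat => load zero load cat cat load cat cat load cat cat S cat S cat   [S ::= load cat]
load zero load cat cat load cat cat load cat cat S cat S cat => load zero load cat cat load cat cat load cat cat load cat cat S cat   [S ::= load cat]
load zero load cat cat load cat cat load cat cat load cat cat S cat => load zero load cat cat load cat cat load cat cat load cat cat load cat cat   [S ::= load cat]

S => Y S cat => S S cat => S S cat S cat => S S cat S cat S cat => S S cat S cat S cat S cat => Y S cat S cat S cat S cat S cat => load zero S cat S cat S cat S cat S cat => load zero load cat cat S cat S cat S cat S cat => load zero load cat cat load cat cat S cat S cat S cat => load zero load cat cat load cat cat load cat cat S cat S cat => load zero load cat cat load cat cat load cat cat load cat cat S cat => load zero load cat cat load cat cat load cat cat load cat cat load cat cat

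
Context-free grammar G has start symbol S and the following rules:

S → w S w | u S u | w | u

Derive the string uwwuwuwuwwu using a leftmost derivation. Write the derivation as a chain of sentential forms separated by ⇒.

S ⇒ uSu   [S → u S u]
uSu ⇒ uwSwu   [S → w S w]
uwSwu ⇒ uwwSwwu   [S → w S w]
uwwSwwu ⇒ uwwuSuwwu   [S → u S u]
uwwuSuwwu ⇒ uwwuwSwuwwu   [S → w S w]
uwwuwSwuwwu ⇒ uwwuwuwuwwu   [S → u]

S ⇒ uSu ⇒ uwSwu ⇒ uwwSwwu ⇒ uwwuSuwwu ⇒ uwwuwSwuwwu ⇒ uwwuwuwuwwu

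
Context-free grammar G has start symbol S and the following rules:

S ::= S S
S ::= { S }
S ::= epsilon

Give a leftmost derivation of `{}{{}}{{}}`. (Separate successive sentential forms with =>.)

S=>SS=>{S}S=>{}S=>{}SS=>{}SSS=>{}{S}SS=>{}{{S}}SS=>{}{{}}SS=>{}{{}}{S}S=>{}{{}}{{S}}S=>{}{{}}{{}}S=>{}{{}}{{}}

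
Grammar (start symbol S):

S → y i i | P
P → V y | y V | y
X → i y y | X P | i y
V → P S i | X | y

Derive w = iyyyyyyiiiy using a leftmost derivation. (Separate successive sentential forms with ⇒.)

S ⇒ P   [S → P]
P ⇒ Vy   [P → V y]
Vy ⇒ PSiy   [V → P S i]
PSiy ⇒ VySiy   [P → V y]
VySiy ⇒ XySiy   [V → X]
XySiy ⇒ XPySiy   [X → X P]
XPySiy ⇒ XPPySiy   [X → X P]
XPPySiy ⇒ iyPPySiy   [X → i y]
iyPPySiy ⇒ iyyPySiy   [P → y]
iyyPySiy ⇒ iyyyVySiy   [P → y V]
iyyyVySiy ⇒ iyyyyySiy   [V → y]
iyyyyySiy ⇒ iyyyyyyiiiy   [S → y i i]

S ⇒ P ⇒ Vy ⇒ PSiy ⇒ VySiy ⇒ XySiy ⇒ XPySiy ⇒ XPPySiy ⇒ iyPPySiy ⇒ iyyPySiy ⇒ iyyyVySiy ⇒ iyyyyySiy ⇒ iyyyyyyiiiy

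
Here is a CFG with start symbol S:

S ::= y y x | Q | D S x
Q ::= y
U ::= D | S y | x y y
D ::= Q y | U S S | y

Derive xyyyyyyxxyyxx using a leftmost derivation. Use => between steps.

S => DSx => USSSx => xyySSSx => xyyQSSx => xyyySSx => xyyyDSxSx => xyyyySxSx => xyyyyyyxxSx => xyyyyyyxxyyxx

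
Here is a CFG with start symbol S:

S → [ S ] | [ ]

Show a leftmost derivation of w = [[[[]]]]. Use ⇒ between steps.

S ⇒ [S] ⇒ [[S]] ⇒ [[[S]]] ⇒ [[[[]]]]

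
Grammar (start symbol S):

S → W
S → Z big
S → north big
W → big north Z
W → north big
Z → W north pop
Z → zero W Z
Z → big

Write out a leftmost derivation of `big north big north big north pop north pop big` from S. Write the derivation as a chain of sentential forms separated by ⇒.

S ⇒ Z big ⇒ W north pop big ⇒ big north Z north pop big ⇒ big north W north pop north pop big ⇒ big north big north Z north pop north pop big ⇒ big north big north big north pop north pop big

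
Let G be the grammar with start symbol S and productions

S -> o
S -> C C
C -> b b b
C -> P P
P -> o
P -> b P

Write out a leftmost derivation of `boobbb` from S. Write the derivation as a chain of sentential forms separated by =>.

S => CC   [S -> C C]
CC => PPC   [C -> P P]
PPC => bPPC   [P -> b P]
bPPC => boPC   [P -> o]
boPC => booC   [P -> o]
booC => boobbb   [C -> b b b]

S => CC => PPC => bPPC => boPC => booC => boobbb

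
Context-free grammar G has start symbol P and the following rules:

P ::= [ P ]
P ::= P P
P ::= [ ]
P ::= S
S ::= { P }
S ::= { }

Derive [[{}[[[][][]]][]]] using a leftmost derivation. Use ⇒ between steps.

P ⇒ [P] ⇒ [[P]] ⇒ [[PP]] ⇒ [[SP]] ⇒ [[{}P]] ⇒ [[{}PP]] ⇒ [[{}[P]P]] ⇒ [[{}[[P]]P]] ⇒ [[{}[[PP]]P]] ⇒ [[{}[[PPP]]P]] ⇒ [[{}[[[]PP]]P]] ⇒ [[{}[[[][]P]]P]] ⇒ [[{}[[[][][]]]P]] ⇒ [[{}[[[][][]]][]]]

P ⇒ [P]   [P ::= [ P ]]
[P] ⇒ [[P]]   [P ::= [ P ]]
[[P]] ⇒ [[PP]]   [P ::= P P]
[[PP]] ⇒ [[SP]]   [P ::= S]
[[SP]] ⇒ [[{}P]]   [S ::= { }]
[[{}P]] ⇒ [[{}PP]]   [P ::= P P]
[[{}PP]] ⇒ [[{}[P]P]]   [P ::= [ P ]]
[[{}[P]P]] ⇒ [[{}[[P]]P]]   [P ::= [ P ]]
[[{}[[P]]P]] ⇒ [[{}[[PP]]P]]   [P ::= P P]
[[{}[[PP]]P]] ⇒ [[{}[[PPP]]P]]   [P ::= P P]
[[{}[[PPP]]P]] ⇒ [[{}[[[]PP]]P]]   [P ::= [ ]]
[[{}[[[]PP]]P]] ⇒ [[{}[[[][]P]]P]]   [P ::= [ ]]
[[{}[[[][]P]]P]] ⇒ [[{}[[[][][]]]P]]   [P ::= [ ]]
[[{}[[[][][]]]P]] ⇒ [[{}[[[][][]]][]]]   [P ::= [ ]]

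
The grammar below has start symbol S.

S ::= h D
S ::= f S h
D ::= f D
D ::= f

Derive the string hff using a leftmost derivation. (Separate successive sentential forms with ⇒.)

S ⇒ hD ⇒ hfD ⇒ hff

S ⇒ hD   [S ::= h D]
hD ⇒ hfD   [D ::= f D]
hfD ⇒ hff   [D ::= f]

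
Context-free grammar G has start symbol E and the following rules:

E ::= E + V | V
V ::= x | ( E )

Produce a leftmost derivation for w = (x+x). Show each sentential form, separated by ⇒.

E ⇒ V   [E ::= V]
V ⇒ (E)   [V ::= ( E )]
(E) ⇒ (E+V)   [E ::= E + V]
(E+V) ⇒ (V+V)   [E ::= V]
(V+V) ⇒ (x+V)   [V ::= x]
(x+V) ⇒ (x+x)   [V ::= x]

E ⇒ V ⇒ (E) ⇒ (E+V) ⇒ (V+V) ⇒ (x+V) ⇒ (x+x)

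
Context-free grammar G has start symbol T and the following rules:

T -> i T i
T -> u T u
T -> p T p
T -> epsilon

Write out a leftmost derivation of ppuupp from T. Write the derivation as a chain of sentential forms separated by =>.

T => pTp => ppTpp => ppuTupp => ppuupp

T => pTp   [T -> p T p]
pTp => ppTpp   [T -> p T p]
ppTpp => ppuTupp   [T -> u T u]
ppuTupp => ppuupp   [T -> epsilon]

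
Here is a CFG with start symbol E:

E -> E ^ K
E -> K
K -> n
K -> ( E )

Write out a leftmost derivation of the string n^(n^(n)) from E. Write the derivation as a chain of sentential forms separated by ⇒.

E ⇒ E^K   [E -> E ^ K]
E^K ⇒ K^K   [E -> K]
K^K ⇒ n^K   [K -> n]
n^K ⇒ n^(E)   [K -> ( E )]
n^(E) ⇒ n^(E^K)   [E -> E ^ K]
n^(E^K) ⇒ n^(K^K)   [E -> K]
n^(K^K) ⇒ n^(n^K)   [K -> n]
n^(n^K) ⇒ n^(n^(E))   [K -> ( E )]
n^(n^(E)) ⇒ n^(n^(K))   [E -> K]
n^(n^(K)) ⇒ n^(n^(n))   [K -> n]

E ⇒ E^K ⇒ K^K ⇒ n^K ⇒ n^(E) ⇒ n^(E^K) ⇒ n^(K^K) ⇒ n^(n^K) ⇒ n^(n^(E)) ⇒ n^(n^(K)) ⇒ n^(n^(n))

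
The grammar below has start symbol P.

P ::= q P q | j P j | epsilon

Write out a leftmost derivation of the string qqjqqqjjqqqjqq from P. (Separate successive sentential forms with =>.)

P => qPq => qqPqq => qqjPjqq => qqjqPqjqq => qqjqqPqqjqq => qqjqqqPqqqjqq => qqjqqqjPjqqqjqq => qqjqqqjjqqqjqq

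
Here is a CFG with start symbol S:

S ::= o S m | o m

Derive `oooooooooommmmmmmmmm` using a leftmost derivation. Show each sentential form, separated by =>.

S => oSm => ooSmm => oooSmmm => ooooSmmmm => oooooSmmmmm => ooooooSmmmmmm => oooooooSmmmmmmm => ooooooooSmmmmmmmm => oooooooooSmmmmmmmmm => oooooooooommmmmmmmmm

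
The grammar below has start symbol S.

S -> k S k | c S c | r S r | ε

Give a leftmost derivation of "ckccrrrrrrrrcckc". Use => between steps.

S => cSc   [S -> c S c]
cSc => ckSkc   [S -> k S k]
ckSkc => ckcSckc   [S -> c S c]
ckcSckc => ckccScckc   [S -> c S c]
ckccScckc => ckccrSrcckc   [S -> r S r]
ckccrSrcckc => ckccrrSrrcckc   [S -> r S r]
ckccrrSrrcckc => ckccrrrSrrrcckc   [S -> r S r]
ckccrrrSrrrcckc => ckccrrrrSrrrrcckc   [S -> r S r]
ckccrrrrSrrrrcckc => ckccrrrrrrrrcckc   [S -> ε]

S=>cSc=>ckSkc=>ckcSckc=>ckccScckc=>ckccrSrcckc=>ckccrrSrrcckc=>ckccrrrSrrrcckc=>ckccrrrrSrrrrcckc=>ckccrrrrrrrrcckc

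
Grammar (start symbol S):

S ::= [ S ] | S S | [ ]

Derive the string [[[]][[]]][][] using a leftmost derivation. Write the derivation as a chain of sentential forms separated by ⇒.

S ⇒ SS   [S ::= S S]
SS ⇒ SSS   [S ::= S S]
SSS ⇒ [S]SS   [S ::= [ S ]]
[S]SS ⇒ [SS]SS   [S ::= S S]
[SS]SS ⇒ [[S]S]SS   [S ::= [ S ]]
[[S]S]SS ⇒ [[[]]S]SS   [S ::= [ ]]
[[[]]S]SS ⇒ [[[]][S]]SS   [S ::= [ S ]]
[[[]][S]]SS ⇒ [[[]][[]]]SS   [S ::= [ ]]
[[[]][[]]]SS ⇒ [[[]][[]]][]S   [S ::= [ ]]
[[[]][[]]][]S ⇒ [[[]][[]]][][]   [S ::= [ ]]

S ⇒ SS ⇒ SSS ⇒ [S]SS ⇒ [SS]SS ⇒ [[S]S]SS ⇒ [[[]]S]SS ⇒ [[[]][S]]SS ⇒ [[[]][[]]]SS ⇒ [[[]][[]]][]S ⇒ [[[]][[]]][][]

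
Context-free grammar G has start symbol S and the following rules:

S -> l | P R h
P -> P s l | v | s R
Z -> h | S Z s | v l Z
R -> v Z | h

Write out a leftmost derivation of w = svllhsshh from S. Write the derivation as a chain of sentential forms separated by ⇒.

S ⇒ PRh ⇒ sRRh ⇒ svZRh ⇒ svSZsRh ⇒ svlZsRh ⇒ svlSZssRh ⇒ svllZssRh ⇒ svllhssRh ⇒ svllhsshh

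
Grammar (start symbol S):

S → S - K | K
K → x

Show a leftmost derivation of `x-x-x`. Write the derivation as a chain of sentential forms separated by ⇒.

S ⇒ S-K ⇒ S-K-K ⇒ K-K-K ⇒ x-K-K ⇒ x-x-K ⇒ x-x-x

S ⇒ S-K   [S → S - K]
S-K ⇒ S-K-K   [S → S - K]
S-K-K ⇒ K-K-K   [S → K]
K-K-K ⇒ x-K-K   [K → x]
x-K-K ⇒ x-x-K   [K → x]
x-x-K ⇒ x-x-x   [K → x]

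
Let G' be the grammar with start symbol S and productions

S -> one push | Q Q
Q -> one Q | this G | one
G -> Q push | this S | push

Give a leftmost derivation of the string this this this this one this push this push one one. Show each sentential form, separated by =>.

S => Q Q => this G Q => this this S Q => this this Q Q Q => this this this G Q Q => this this this this S Q Q => this this this this Q Q Q Q => this this this this one Q Q Q Q => this this this this one this G Q Q Q => this this this this one this push Q Q Q => this this this this one this push this G Q Q => this this this this one this push this push Q Q => this this this this one this push this push one Q => this this this this one this push this push one one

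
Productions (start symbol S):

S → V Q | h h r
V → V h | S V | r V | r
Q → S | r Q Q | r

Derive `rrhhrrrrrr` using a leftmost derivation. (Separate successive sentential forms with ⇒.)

S⇒VQ⇒rQ⇒rrQQ⇒rrSQ⇒rrhhrQ⇒rrhhrrQQ⇒rrhhrrrQQQ⇒rrhhrrrrQQ⇒rrhhrrrrrQ⇒rrhhrrrrrr

S ⇒ VQ   [S → V Q]
VQ ⇒ rQ   [V → r]
rQ ⇒ rrQQ   [Q → r Q Q]
rrQQ ⇒ rrSQ   [Q → S]
rrSQ ⇒ rrhhrQ   [S → h h r]
rrhhrQ ⇒ rrhhrrQQ   [Q → r Q Q]
rrhhrrQQ ⇒ rrhhrrrQQQ   [Q → r Q Q]
rrhhrrrQQQ ⇒ rrhhrrrrQQ   [Q → r]
rrhhrrrrQQ ⇒ rrhhrrrrrQ   [Q → r]
rrhhrrrrrQ ⇒ rrhhrrrrrr   [Q → r]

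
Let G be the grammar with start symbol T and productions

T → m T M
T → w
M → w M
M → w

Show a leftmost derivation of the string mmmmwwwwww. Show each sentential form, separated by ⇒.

T ⇒ mTM ⇒ mmTMM ⇒ mmmTMMM ⇒ mmmmTMMMM ⇒ mmmmwMMMM ⇒ mmmmwwMMM ⇒ mmmmwwwMM ⇒ mmmmwwwwM ⇒ mmmmwwwwwM ⇒ mmmmwwwwww

T ⇒ mTM   [T → m T M]
mTM ⇒ mmTMM   [T → m T M]
mmTMM ⇒ mmmTMMM   [T → m T M]
mmmTMMM ⇒ mmmmTMMMM   [T → m T M]
mmmmTMMMM ⇒ mmmmwMMMM   [T → w]
mmmmwMMMM ⇒ mmmmwwMMM   [M → w]
mmmmwwMMM ⇒ mmmmwwwMM   [M → w]
mmmmwwwMM ⇒ mmmmwwwwM   [M → w]
mmmmwwwwM ⇒ mmmmwwwwwM   [M → w M]
mmmmwwwwwM ⇒ mmmmwwwwww   [M → w]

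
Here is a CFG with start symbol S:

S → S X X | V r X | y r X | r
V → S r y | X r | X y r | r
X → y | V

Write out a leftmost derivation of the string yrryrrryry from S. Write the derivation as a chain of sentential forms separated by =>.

S=>VrX=>SryrX=>yrXryrX=>yrVryrX=>yrXrryrX=>yrVrryrX=>yrXyrrryrX=>yrVyrrryrX=>yrryrrryrX=>yrryrrryry

S => VrX   [S → V r X]
VrX => SryrX   [V → S r y]
SryrX => yrXryrX   [S → y r X]
yrXryrX => yrVryrX   [X → V]
yrVryrX => yrXrryrX   [V → X r]
yrXrryrX => yrVrryrX   [X → V]
yrVrryrX => yrXyrrryrX   [V → X y r]
yrXyrrryrX => yrVyrrryrX   [X → V]
yrVyrrryrX => yrryrrryrX   [V → r]
yrryrrryrX => yrryrrryry   [X → y]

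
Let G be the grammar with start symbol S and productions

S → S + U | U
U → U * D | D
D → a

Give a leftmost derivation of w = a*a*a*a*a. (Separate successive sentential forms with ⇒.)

S ⇒ U ⇒ U*D ⇒ U*D*D ⇒ U*D*D*D ⇒ U*D*D*D*D ⇒ D*D*D*D*D ⇒ a*D*D*D*D ⇒ a*a*D*D*D ⇒ a*a*a*D*D ⇒ a*a*a*a*D ⇒ a*a*a*a*a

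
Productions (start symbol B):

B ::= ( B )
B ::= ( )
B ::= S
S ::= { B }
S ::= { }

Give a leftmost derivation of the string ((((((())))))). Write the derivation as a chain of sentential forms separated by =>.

B => (B)   [B ::= ( B )]
(B) => ((B))   [B ::= ( B )]
((B)) => (((B)))   [B ::= ( B )]
(((B))) => ((((B))))   [B ::= ( B )]
((((B)))) => (((((B)))))   [B ::= ( B )]
(((((B))))) => ((((((B))))))   [B ::= ( B )]
((((((B)))))) => ((((((()))))))   [B ::= ( )]

B => (B) => ((B)) => (((B))) => ((((B)))) => (((((B))))) => ((((((B)))))) => ((((((()))))))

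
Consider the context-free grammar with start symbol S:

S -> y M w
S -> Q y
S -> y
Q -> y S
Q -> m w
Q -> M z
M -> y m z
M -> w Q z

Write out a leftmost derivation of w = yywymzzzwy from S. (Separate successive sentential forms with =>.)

S => Qy   [S -> Q y]
Qy => ySy   [Q -> y S]
ySy => yyMwy   [S -> y M w]
yyMwy => yywQzwy   [M -> w Q z]
yywQzwy => yywMzzwy   [Q -> M z]
yywMzzwy => yywymzzzwy   [M -> y m z]

S => Qy => ySy => yyMwy => yywQzwy => yywMzzwy => yywymzzzwy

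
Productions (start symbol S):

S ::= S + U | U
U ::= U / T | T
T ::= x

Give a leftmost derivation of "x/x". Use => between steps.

S=>U=>U/T=>T/T=>x/T=>x/x

S => U   [S ::= U]
U => U/T   [U ::= U / T]
U/T => T/T   [U ::= T]
T/T => x/T   [T ::= x]
x/T => x/x   [T ::= x]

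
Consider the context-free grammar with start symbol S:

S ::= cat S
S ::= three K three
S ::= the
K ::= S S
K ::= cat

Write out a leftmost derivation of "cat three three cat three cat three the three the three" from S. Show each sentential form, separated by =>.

S => cat S   [S ::= cat S]
cat S => cat three K three   [S ::= three K three]
cat three K three => cat three S S three   [K ::= S S]
cat three S S three => cat three three K three S three   [S ::= three K three]
cat three three K three S three => cat three three S S three S three   [K ::= S S]
cat three three S S three S three => cat three three cat S S three S three   [S ::= cat S]
cat three three cat S S three S three => cat three three cat three K three S three S three   [S ::= three K three]
cat three three cat three K three S three S three => cat three three cat three cat three S three S three   [K ::= cat]
cat three three cat three cat three S three S three => cat three three cat three cat three the three S three   [S ::= the]
cat three three cat three cat three the three S three => cat three three cat three cat three the three the three   [S ::= the]

S => cat S => cat three K three => cat three S S three => cat three three K three S three => cat three three S S three S three => cat three three cat S S three S three => cat three three cat three K three S three S three => cat three three cat three cat three S three S three => cat three three cat three cat three the three S three => cat three three cat three cat three the three the three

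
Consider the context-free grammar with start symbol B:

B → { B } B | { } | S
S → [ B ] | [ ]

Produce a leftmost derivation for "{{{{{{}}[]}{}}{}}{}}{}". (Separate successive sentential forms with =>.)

B => {B}B => {{B}B}B => {{{B}B}B}B => {{{{B}B}B}B}B => {{{{{B}B}B}B}B}B => {{{{{{}}B}B}B}B}B => {{{{{{}}S}B}B}B}B => {{{{{{}}[]}B}B}B}B => {{{{{{}}[]}{}}B}B}B => {{{{{{}}[]}{}}{}}B}B => {{{{{{}}[]}{}}{}}{}}B => {{{{{{}}[]}{}}{}}{}}{}

B => {B}B   [B → { B } B]
{B}B => {{B}B}B   [B → { B } B]
{{B}B}B => {{{B}B}B}B   [B → { B } B]
{{{B}B}B}B => {{{{B}B}B}B}B   [B → { B } B]
{{{{B}B}B}B}B => {{{{{B}B}B}B}B}B   [B → { B } B]
{{{{{B}B}B}B}B}B => {{{{{{}}B}B}B}B}B   [B → { }]
{{{{{{}}B}B}B}B}B => {{{{{{}}S}B}B}B}B   [B → S]
{{{{{{}}S}B}B}B}B => {{{{{{}}[]}B}B}B}B   [S → [ ]]
{{{{{{}}[]}B}B}B}B => {{{{{{}}[]}{}}B}B}B   [B → { }]
{{{{{{}}[]}{}}B}B}B => {{{{{{}}[]}{}}{}}B}B   [B → { }]
{{{{{{}}[]}{}}{}}B}B => {{{{{{}}[]}{}}{}}{}}B   [B → { }]
{{{{{{}}[]}{}}{}}{}}B => {{{{{{}}[]}{}}{}}{}}{}   [B → { }]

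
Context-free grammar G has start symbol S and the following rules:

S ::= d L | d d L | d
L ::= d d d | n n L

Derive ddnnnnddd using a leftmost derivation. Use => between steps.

S => ddL   [S ::= d d L]
ddL => ddnnL   [L ::= n n L]
ddnnL => ddnnnnL   [L ::= n n L]
ddnnnnL => ddnnnnddd   [L ::= d d d]

S => ddL => ddnnL => ddnnnnL => ddnnnnddd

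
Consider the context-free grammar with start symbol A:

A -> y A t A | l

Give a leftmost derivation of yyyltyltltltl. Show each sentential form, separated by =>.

A => yAtA => yyAtAtA => yyyAtAtAtA => yyyltAtAtA => yyyltyAtAtAtA => yyyltyltAtAtA => yyyltyltltAtA => yyyltyltltltA => yyyltyltltltl

A => yAtA   [A -> y A t A]
yAtA => yyAtAtA   [A -> y A t A]
yyAtAtA => yyyAtAtAtA   [A -> y A t A]
yyyAtAtAtA => yyyltAtAtA   [A -> l]
yyyltAtAtA => yyyltyAtAtAtA   [A -> y A t A]
yyyltyAtAtAtA => yyyltyltAtAtA   [A -> l]
yyyltyltAtAtA => yyyltyltltAtA   [A -> l]
yyyltyltltAtA => yyyltyltltltA   [A -> l]
yyyltyltltltA => yyyltyltltltl   [A -> l]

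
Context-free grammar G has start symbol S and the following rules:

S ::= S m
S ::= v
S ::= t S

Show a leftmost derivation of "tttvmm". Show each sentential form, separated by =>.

S=>Sm=>tSm=>tSmm=>ttSmm=>tttSmm=>tttvmm

S => Sm   [S ::= S m]
Sm => tSm   [S ::= t S]
tSm => tSmm   [S ::= S m]
tSmm => ttSmm   [S ::= t S]
ttSmm => tttSmm   [S ::= t S]
tttSmm => tttvmm   [S ::= v]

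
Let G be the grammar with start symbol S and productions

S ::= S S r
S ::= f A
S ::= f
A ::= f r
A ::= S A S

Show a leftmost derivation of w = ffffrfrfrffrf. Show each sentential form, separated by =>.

S => fA => fSAS => ffAAS => ffSASAS => ffSSrASAS => fffASrASAS => ffffrSrASAS => ffffrfrASAS => ffffrfrfrSAS => ffffrfrfrfAS => ffffrfrfrffrS => ffffrfrfrffrf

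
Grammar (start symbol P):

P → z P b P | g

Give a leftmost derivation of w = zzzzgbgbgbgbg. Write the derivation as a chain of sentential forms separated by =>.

P => zPbP   [P → z P b P]
zPbP => zzPbPbP   [P → z P b P]
zzPbPbP => zzzPbPbPbP   [P → z P b P]
zzzPbPbPbP => zzzzPbPbPbPbP   [P → z P b P]
zzzzPbPbPbPbP => zzzzgbPbPbPbP   [P → g]
zzzzgbPbPbPbP => zzzzgbgbPbPbP   [P → g]
zzzzgbgbPbPbP => zzzzgbgbgbPbP   [P → g]
zzzzgbgbgbPbP => zzzzgbgbgbgbP   [P → g]
zzzzgbgbgbgbP => zzzzgbgbgbgbg   [P → g]

P => zPbP => zzPbPbP => zzzPbPbPbP => zzzzPbPbPbPbP => zzzzgbPbPbPbP => zzzzgbgbPbPbP => zzzzgbgbgbPbP => zzzzgbgbgbgbP => zzzzgbgbgbgbg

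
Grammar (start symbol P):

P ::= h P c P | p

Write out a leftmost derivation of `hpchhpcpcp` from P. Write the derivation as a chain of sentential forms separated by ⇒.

P ⇒ hPcP ⇒ hpcP ⇒ hpchPcP ⇒ hpchhPcPcP ⇒ hpchhpcPcP ⇒ hpchhpcpcP ⇒ hpchhpcpcp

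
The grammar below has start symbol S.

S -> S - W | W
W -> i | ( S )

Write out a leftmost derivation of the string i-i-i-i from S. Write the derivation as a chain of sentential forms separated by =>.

S => S-W   [S -> S - W]
S-W => S-W-W   [S -> S - W]
S-W-W => S-W-W-W   [S -> S - W]
S-W-W-W => W-W-W-W   [S -> W]
W-W-W-W => i-W-W-W   [W -> i]
i-W-W-W => i-i-W-W   [W -> i]
i-i-W-W => i-i-i-W   [W -> i]
i-i-i-W => i-i-i-i   [W -> i]

S => S-W => S-W-W => S-W-W-W => W-W-W-W => i-W-W-W => i-i-W-W => i-i-i-W => i-i-i-i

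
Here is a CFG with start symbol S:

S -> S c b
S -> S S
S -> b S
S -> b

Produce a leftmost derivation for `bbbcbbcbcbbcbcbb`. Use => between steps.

S => SS => ScbS => bScbS => bScbcbS => bbScbcbS => bbSScbcbS => bbScbScbcbS => bbbcbScbcbS => bbbcbSScbcbS => bbbcbScbScbcbS => bbbcbScbcbScbcbS => bbbcbbcbcbScbcbS => bbbcbbcbcbbcbcbS => bbbcbbcbcbbcbcbb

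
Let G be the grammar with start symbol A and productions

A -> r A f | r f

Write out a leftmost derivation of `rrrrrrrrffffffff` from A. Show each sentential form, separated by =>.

A => rAf => rrAff => rrrAfff => rrrrAffff => rrrrrAfffff => rrrrrrAffffff => rrrrrrrAfffffff => rrrrrrrrffffffff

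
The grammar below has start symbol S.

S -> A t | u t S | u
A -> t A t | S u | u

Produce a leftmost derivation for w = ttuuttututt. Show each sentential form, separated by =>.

S=>At=>tAtt=>tSutt=>tAtutt=>tSututt=>tAtututt=>ttAttututt=>ttSuttututt=>ttuuttututt

S => At   [S -> A t]
At => tAtt   [A -> t A t]
tAtt => tSutt   [A -> S u]
tSutt => tAtutt   [S -> A t]
tAtutt => tSututt   [A -> S u]
tSututt => tAtututt   [S -> A t]
tAtututt => ttAttututt   [A -> t A t]
ttAttututt => ttSuttututt   [A -> S u]
ttSuttututt => ttuuttututt   [S -> u]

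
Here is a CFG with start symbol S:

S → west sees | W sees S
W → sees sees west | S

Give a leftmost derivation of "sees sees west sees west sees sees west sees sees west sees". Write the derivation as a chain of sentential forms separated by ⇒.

S ⇒ W sees S ⇒ sees sees west sees S ⇒ sees sees west sees W sees S ⇒ sees sees west sees S sees S ⇒ sees sees west sees W sees S sees S ⇒ sees sees west sees S sees S sees S ⇒ sees sees west sees west sees sees S sees S ⇒ sees sees west sees west sees sees west sees sees S ⇒ sees sees west sees west sees sees west sees sees west sees

S ⇒ W sees S   [S → W sees S]
W sees S ⇒ sees sees west sees S   [W → sees sees west]
sees sees west sees S ⇒ sees sees west sees W sees S   [S → W sees S]
sees sees west sees W sees S ⇒ sees sees west sees S sees S   [W → S]
sees sees west sees S sees S ⇒ sees sees west sees W sees S sees S   [S → W sees S]
sees sees west sees W sees S sees S ⇒ sees sees west sees S sees S sees S   [W → S]
sees sees west sees S sees S sees S ⇒ sees sees west sees west sees sees S sees S   [S → west sees]
sees sees west sees west sees sees S sees S ⇒ sees sees west sees west sees sees west sees sees S   [S → west sees]
sees sees west sees west sees sees west sees sees S ⇒ sees sees west sees west sees sees west sees sees west sees   [S → west sees]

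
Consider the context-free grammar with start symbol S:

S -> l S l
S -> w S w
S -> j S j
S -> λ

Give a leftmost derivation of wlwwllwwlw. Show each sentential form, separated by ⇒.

S ⇒ wSw ⇒ wlSlw ⇒ wlwSwlw ⇒ wlwwSwwlw ⇒ wlwwlSlwwlw ⇒ wlwwllwwlw

S ⇒ wSw   [S -> w S w]
wSw ⇒ wlSlw   [S -> l S l]
wlSlw ⇒ wlwSwlw   [S -> w S w]
wlwSwlw ⇒ wlwwSwwlw   [S -> w S w]
wlwwSwwlw ⇒ wlwwlSlwwlw   [S -> l S l]
wlwwlSlwwlw ⇒ wlwwllwwlw   [S -> λ]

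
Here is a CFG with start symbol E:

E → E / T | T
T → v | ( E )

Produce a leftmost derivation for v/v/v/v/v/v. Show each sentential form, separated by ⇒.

E ⇒ E/T ⇒ E/T/T ⇒ E/T/T/T ⇒ E/T/T/T/T ⇒ E/T/T/T/T/T ⇒ T/T/T/T/T/T ⇒ v/T/T/T/T/T ⇒ v/v/T/T/T/T ⇒ v/v/v/T/T/T ⇒ v/v/v/v/T/T ⇒ v/v/v/v/v/T ⇒ v/v/v/v/v/v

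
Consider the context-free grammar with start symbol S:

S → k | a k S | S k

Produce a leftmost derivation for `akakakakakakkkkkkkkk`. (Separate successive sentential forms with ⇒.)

S ⇒ Sk ⇒ akSk ⇒ akSkk ⇒ akSkkk ⇒ akSkkkk ⇒ akakSkkkk ⇒ akakakSkkkk ⇒ akakakSkkkkk ⇒ akakakakSkkkkk ⇒ akakakakSkkkkkk ⇒ akakakakakSkkkkkk ⇒ akakakakakSkkkkkkk ⇒ akakakakakakSkkkkkkk ⇒ akakakakakakkkkkkkkk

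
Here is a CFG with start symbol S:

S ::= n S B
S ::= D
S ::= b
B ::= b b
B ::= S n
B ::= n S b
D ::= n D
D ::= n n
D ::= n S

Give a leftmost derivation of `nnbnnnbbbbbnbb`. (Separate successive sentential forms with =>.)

S => nSB => nnSBB => nnbBB => nnbSnB => nnbnSBnB => nnbnnSBBnB => nnbnnDBBnB => nnbnnnSBBnB => nnbnnnbBBnB => nnbnnnbbbBnB => nnbnnnbbbbbnB => nnbnnnbbbbbnbb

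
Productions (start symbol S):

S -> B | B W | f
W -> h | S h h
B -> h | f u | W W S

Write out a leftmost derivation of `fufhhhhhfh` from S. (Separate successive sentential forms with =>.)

S => BW => WWSW => ShhWSW => BWhhWSW => fuWhhWSW => fuShhhhWSW => fufhhhhWSW => fufhhhhhSW => fufhhhhhfW => fufhhhhhfh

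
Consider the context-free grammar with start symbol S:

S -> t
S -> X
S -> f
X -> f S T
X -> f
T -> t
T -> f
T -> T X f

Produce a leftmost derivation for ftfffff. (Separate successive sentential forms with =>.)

S => X   [S -> X]
X => fST   [X -> f S T]
fST => ftT   [S -> t]
ftT => ftTXf   [T -> T X f]
ftTXf => ftTXfXf   [T -> T X f]
ftTXfXf => ftfXfXf   [T -> f]
ftfXfXf => ftfffXf   [X -> f]
ftfffXf => ftfffff   [X -> f]

S => X => fST => ftT => ftTXf => ftTXfXf => ftfXfXf => ftfffXf => ftfffff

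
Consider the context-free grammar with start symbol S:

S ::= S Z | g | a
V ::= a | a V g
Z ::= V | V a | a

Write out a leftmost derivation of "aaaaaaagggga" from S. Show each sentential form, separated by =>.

S=>SZ=>SZZ=>aZZ=>aaZ=>aaVa=>aaaVga=>aaaaVgga=>aaaaaVggga=>aaaaaaVgggga=>aaaaaaagggga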